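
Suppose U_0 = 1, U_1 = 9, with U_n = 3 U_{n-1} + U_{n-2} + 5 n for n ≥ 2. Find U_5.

U_2 = 3(9) + 1 + 10 = 38
U_3 = 3(38) + 9 + 15 = 138
U_4 = 3(138) + 38 + 20 = 472
U_5 = 3(472) + 138 + 25 = 1579

1579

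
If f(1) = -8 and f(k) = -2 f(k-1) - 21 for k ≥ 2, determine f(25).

The fixed point is -21/(1 + 2) = -7, so f(k) + 7 = -2(f(k-1) + 7).
Hence f(k) = -1·(-2)^{k-1} - 7.
f(25) = -1·(-2)^{24} - 7 = -1·16777216 - 7 = -16777223.

-16777223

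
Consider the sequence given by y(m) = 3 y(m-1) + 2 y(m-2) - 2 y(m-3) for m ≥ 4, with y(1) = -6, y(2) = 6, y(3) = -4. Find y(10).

10104

y(4) = 3(-4) + 2(6) - 2(-6) = 12
y(5) = 3(12) + 2(-4) - 2(6) = 16
y(6) = 3(16) + 2(12) - 2(-4) = 80
y(7) = 3(80) + 2(16) - 2(12) = 248
y(8) = 3(248) + 2(80) - 2(16) = 872
y(9) = 3(872) + 2(248) - 2(80) = 2952
y(10) = 3(2952) + 2(872) - 2(248) = 10104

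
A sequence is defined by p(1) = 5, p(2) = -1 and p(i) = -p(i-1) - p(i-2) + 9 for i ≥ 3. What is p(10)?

p(3) = -(-1) - 5 + 9 = 5
p(4) = -5 - (-1) + 9 = 5
p(5) = -5 - 5 + 9 = -1
p(6) = -(-1) - 5 + 9 = 5
p(7) = -5 - (-1) + 9 = 5
p(8) = -5 - 5 + 9 = -1
p(9) = -(-1) - 5 + 9 = 5
p(10) = -5 - (-1) + 9 = 5

5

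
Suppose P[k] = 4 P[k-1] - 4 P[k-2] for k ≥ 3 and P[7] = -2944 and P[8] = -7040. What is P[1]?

Rearranging, P[k-2] = (P[k] - 4 P[k-1]) / -4.
P[6] = (-7040 - 4·(-2944)) / -4 = 4736/-4 = -1184
P[5] = (-2944 - 4·(-1184)) / -4 = 1792/-4 = -448
P[4] = (-1184 - 4·(-448)) / -4 = 608/-4 = -152
P[3] = (-448 - 4·(-152)) / -4 = 160/-4 = -40
P[2] = (-152 - 4·(-40)) / -4 = 8/-4 = -2
P[1] = (-40 - 4·(-2)) / -4 = -32/-4 = 8

8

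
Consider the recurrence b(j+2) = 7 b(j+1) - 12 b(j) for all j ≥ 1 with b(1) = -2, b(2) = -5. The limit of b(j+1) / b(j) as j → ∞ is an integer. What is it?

The characteristic equation is r^2 - 7r + 12 = 0, which factors as (r - 4)(r - 3) = 0.
So the roots are 4 and 3. Since |4| > |3| and the coefficient of 4^j is non-zero, the ratio tends to 4.

4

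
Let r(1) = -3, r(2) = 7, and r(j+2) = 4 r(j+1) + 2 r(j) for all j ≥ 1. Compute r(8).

r(3) = 4*7 + 2*(-3) = 22
r(4) = 4*22 + 2*7 = 102
r(5) = 4*102 + 2*22 = 452
r(6) = 4*452 + 2*102 = 2012
r(7) = 4*2012 + 2*452 = 8952
r(8) = 4*8952 + 2*2012 = 39832

39832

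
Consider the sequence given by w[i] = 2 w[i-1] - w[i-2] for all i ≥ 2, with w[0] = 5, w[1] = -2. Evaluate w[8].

w[2] = 2(-2) - 5 = -9
w[3] = 2(-9) - (-2) = -16
w[4] = 2(-16) - (-9) = -23
w[5] = 2(-23) - (-16) = -30
w[6] = 2(-30) - (-23) = -37
w[7] = 2(-37) - (-30) = -44
w[8] = 2(-44) - (-37) = -51

-51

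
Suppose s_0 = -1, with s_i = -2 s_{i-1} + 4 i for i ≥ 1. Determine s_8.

-472

s_1 = -2·(-1) + 4 = 6
s_2 = -2·6 + 8 = -4
s_3 = -2·(-4) + 12 = 20
s_4 = -2·20 + 16 = -24
s_5 = -2·(-24) + 20 = 68
s_6 = -2·68 + 24 = -112
s_7 = -2·(-112) + 28 = 252
s_8 = -2·252 + 32 = -472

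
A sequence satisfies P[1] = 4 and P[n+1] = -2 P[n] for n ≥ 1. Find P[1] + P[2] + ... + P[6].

P[2] = -2(4) = -8
P[3] = -2(-8) = 16
P[4] = -2(16) = -32
P[5] = -2(-32) = 64
P[6] = -2(64) = -128
Sum = 4 + (-8) + 16 + (-32) + 64 + (-128) = -84

-84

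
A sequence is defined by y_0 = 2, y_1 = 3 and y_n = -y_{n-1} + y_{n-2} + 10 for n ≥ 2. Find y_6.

y_2 = -3 + 2 + 10 = 9
y_3 = -9 + 3 + 10 = 4
y_4 = -4 + 9 + 10 = 15
y_5 = -15 + 4 + 10 = -1
y_6 = -(-1) + 15 + 10 = 26

26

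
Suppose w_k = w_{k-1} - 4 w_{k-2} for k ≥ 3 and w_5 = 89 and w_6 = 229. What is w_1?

Rearranging, w_{k-2} = (w_k - w_{k-1}) / -4.
w_4 = (229 - 89) / -4 = 140/-4 = -35
w_3 = (89 - (-35)) / -4 = 124/-4 = -31
w_2 = (-35 - (-31)) / -4 = -4/-4 = 1
w_1 = (-31 - 1) / -4 = -32/-4 = 8

8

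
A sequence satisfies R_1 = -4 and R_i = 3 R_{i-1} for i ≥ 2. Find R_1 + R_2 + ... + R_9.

-39364

R_2 = 3(-4) = -12
R_3 = 3(-12) = -36
R_4 = 3(-36) = -108
R_5 = 3(-108) = -324
R_6 = 3(-324) = -972
R_7 = 3(-972) = -2916
R_8 = 3(-2916) = -8748
R_9 = 3(-8748) = -26244
Sum = (-4) + (-12) + (-36) + (-108) + (-324) + (-972) + (-2916) + (-8748) + (-26244) = -39364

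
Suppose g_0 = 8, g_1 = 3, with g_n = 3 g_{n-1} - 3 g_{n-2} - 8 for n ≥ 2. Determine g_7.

g_2 = 3·3 - 3·8 - 8 = -23
g_3 = 3·(-23) - 3·3 - 8 = -86
g_4 = 3·(-86) - 3·(-23) - 8 = -197
g_5 = 3·(-197) - 3·(-86) - 8 = -341
g_6 = 3·(-341) - 3·(-197) - 8 = -440
g_7 = 3·(-440) - 3·(-341) - 8 = -305

-305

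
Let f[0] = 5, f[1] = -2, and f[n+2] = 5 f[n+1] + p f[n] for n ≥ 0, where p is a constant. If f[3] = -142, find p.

f[2] = -10 + 5p
f[3] = -50 + 23p
So -50 + 23p = -142, giving p = -4.

-4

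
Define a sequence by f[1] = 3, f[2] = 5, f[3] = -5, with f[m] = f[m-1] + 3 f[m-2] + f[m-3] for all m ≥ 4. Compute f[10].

965

f[4] = (-5) + 3*5 + 3 = 13
f[5] = 13 + 3*(-5) + 5 = 3
f[6] = 3 + 3*13 + (-5) = 37
f[7] = 37 + 3*3 + 13 = 59
f[8] = 59 + 3*37 + 3 = 173
f[9] = 173 + 3*59 + 37 = 387
f[10] = 387 + 3*173 + 59 = 965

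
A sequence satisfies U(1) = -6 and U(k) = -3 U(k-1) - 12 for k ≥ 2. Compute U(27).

-7625597484990

The fixed point is -12/(1 + 3) = -3, so U(k) + 3 = -3(U(k-1) + 3).
Hence U(k) = -3·(-3)^{k-1} - 3.
U(27) = -3·(-3)^{26} - 3 = -3·2541865828329 - 3 = -7625597484990.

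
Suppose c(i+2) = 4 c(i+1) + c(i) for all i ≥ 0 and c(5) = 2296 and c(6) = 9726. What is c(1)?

Rearranging, c(i-2) = c(i) - 4 c(i-1).
c(4) = 9726 - 4·2296 = 542
c(3) = 2296 - 4·542 = 128
c(2) = 542 - 4·128 = 30
c(1) = 128 - 4·30 = 8

8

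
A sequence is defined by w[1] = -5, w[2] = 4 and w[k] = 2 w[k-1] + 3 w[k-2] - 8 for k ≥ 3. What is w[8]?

-2726

w[3] = 2(4) + 3(-5) - 8 = -15
w[4] = 2(-15) + 3(4) - 8 = -26
w[5] = 2(-26) + 3(-15) - 8 = -105
w[6] = 2(-105) + 3(-26) - 8 = -296
w[7] = 2(-296) + 3(-105) - 8 = -915
w[8] = 2(-915) + 3(-296) - 8 = -2726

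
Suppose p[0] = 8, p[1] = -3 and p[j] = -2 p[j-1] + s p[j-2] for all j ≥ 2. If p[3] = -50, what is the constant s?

2

p[2] = 6 + 8s
p[3] = -12 - 19s
So -12 - 19s = -50, giving s = 2.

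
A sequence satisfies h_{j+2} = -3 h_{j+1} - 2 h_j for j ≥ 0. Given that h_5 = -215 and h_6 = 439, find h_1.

-5

Rearranging, h_{j-2} = (h_j + 3 h_{j-1}) / -2.
h_4 = (439 + 3*(-215)) / -2 = -206/-2 = 103
h_3 = (-215 + 3*103) / -2 = 94/-2 = -47
h_2 = (103 + 3*(-47)) / -2 = -38/-2 = 19
h_1 = (-47 + 3*19) / -2 = 10/-2 = -5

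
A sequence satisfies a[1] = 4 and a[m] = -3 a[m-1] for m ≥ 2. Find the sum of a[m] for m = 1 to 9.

19684

a[2] = -3*4 = -12
a[3] = -3*(-12) = 36
a[4] = -3*36 = -108
a[5] = -3*(-108) = 324
a[6] = -3*324 = -972
a[7] = -3*(-972) = 2916
a[8] = -3*2916 = -8748
a[9] = -3*(-8748) = 26244
Sum = 4 + (-12) + 36 + (-108) + 324 + (-972) + 2916 + (-8748) + 26244 = 19684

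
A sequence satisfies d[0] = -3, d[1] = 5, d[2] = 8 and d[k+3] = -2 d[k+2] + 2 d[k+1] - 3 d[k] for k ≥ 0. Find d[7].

d[3] = -2(8) + 2(5) - 3(-3) = 3
d[4] = -2(3) + 2(8) - 3(5) = -5
d[5] = -2(-5) + 2(3) - 3(8) = -8
d[6] = -2(-8) + 2(-5) - 3(3) = -3
d[7] = -2(-3) + 2(-8) - 3(-5) = 5

5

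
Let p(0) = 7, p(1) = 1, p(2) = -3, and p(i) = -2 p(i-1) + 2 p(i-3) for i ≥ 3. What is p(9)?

16

p(3) = -2(-3) + 2(7) = 20
p(4) = -2(20) + 2(1) = -38
p(5) = -2(-38) + 2(-3) = 70
p(6) = -2(70) + 2(20) = -100
p(7) = -2(-100) + 2(-38) = 124
p(8) = -2(124) + 2(70) = -108
p(9) = -2(-108) + 2(-100) = 16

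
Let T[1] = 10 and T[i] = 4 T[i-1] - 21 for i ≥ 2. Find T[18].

51539607559

The fixed point is -21/(1 - 4) = 7, so T[i] - 7 = 4(T[i-1] - 7).
Hence T[i] = 3·4^{i-1} + 7.
T[18] = 3·4^{17} + 7 = 3·17179869184 + 7 = 51539607559.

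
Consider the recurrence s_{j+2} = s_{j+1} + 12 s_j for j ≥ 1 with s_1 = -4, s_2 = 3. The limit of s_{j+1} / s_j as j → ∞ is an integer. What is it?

4

The characteristic equation is r^2 - r - 12 = 0, which factors as (r - 4)(r + 3) = 0.
So the roots are 4 and -3. Since |4| > |-3| and the coefficient of 4^j is non-zero, the ratio tends to 4.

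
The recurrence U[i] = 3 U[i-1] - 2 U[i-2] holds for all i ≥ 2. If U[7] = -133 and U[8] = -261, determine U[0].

-6

Rearranging, U[i-2] = (U[i] - 3 U[i-1]) / -2.
U[6] = (-261 - 3·(-133)) / -2 = 138/-2 = -69
U[5] = (-133 - 3·(-69)) / -2 = 74/-2 = -37
U[4] = (-69 - 3·(-37)) / -2 = 42/-2 = -21
U[3] = (-37 - 3·(-21)) / -2 = 26/-2 = -13
U[2] = (-21 - 3·(-13)) / -2 = 18/-2 = -9
U[1] = (-13 - 3·(-9)) / -2 = 14/-2 = -7
U[0] = (-9 - 3·(-7)) / -2 = 12/-2 = -6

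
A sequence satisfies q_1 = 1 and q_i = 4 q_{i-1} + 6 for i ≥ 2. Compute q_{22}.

13194139533310

The fixed point is 6/(1 - 4) = -2, so q_i + 2 = 4(q_{i-1} + 2).
Hence q_i = 3·4^{i-1} - 2.
q_{22} = 3·4^{21} - 2 = 3·4398046511104 - 2 = 13194139533310.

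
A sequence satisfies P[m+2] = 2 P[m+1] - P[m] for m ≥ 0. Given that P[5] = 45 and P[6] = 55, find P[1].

Rearranging, P[m-2] = -(P[m] - 2 P[m-1]).
P[4] = -(55 - 2*45) = 35
P[3] = -(45 - 2*35) = 25
P[2] = -(35 - 2*25) = 15
P[1] = -(25 - 2*15) = 5

5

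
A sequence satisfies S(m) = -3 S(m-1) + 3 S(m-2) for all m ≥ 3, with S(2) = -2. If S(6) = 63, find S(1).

-3

Let S(1) = v.
S(3) = 6 + 3v
S(4) = -24 - 9v
S(5) = 90 + 36v
S(6) = -342 - 135v
So -342 - 135v = 63, giving v = -3.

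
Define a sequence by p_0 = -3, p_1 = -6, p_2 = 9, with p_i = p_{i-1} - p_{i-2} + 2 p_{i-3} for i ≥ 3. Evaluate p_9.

p_3 = 9 - (-6) + 2(-3) = 9
p_4 = 9 - 9 + 2(-6) = -12
p_5 = (-12) - 9 + 2(9) = -3
p_6 = (-3) - (-12) + 2(9) = 27
p_7 = 27 - (-3) + 2(-12) = 6
p_8 = 6 - 27 + 2(-3) = -27
p_9 = (-27) - 6 + 2(27) = 21

21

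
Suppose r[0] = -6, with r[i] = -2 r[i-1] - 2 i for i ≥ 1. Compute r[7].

706

r[1] = -2·(-6) - 2 = 10
r[2] = -2·10 - 4 = -24
r[3] = -2·(-24) - 6 = 42
r[4] = -2·42 - 8 = -92
r[5] = -2·(-92) - 10 = 174
r[6] = -2·174 - 12 = -360
r[7] = -2·(-360) - 14 = 706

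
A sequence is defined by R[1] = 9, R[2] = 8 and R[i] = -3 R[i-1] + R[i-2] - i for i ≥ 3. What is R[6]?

643

R[3] = -3*8 + 9 - 3 = -18
R[4] = -3*(-18) + 8 - 4 = 58
R[5] = -3*58 + (-18) - 5 = -197
R[6] = -3*(-197) + 58 - 6 = 643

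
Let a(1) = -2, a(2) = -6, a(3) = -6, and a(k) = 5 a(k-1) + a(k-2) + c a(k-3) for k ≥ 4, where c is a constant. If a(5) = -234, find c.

3

a(4) = -36 - 2c
a(5) = -186 - 16c
So -186 - 16c = -234, giving c = 3.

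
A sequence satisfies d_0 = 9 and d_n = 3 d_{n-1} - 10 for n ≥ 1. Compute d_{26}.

The fixed point is -10/(1 - 3) = 5, so d_n - 5 = 3(d_{n-1} - 5).
Hence d_n = 4·3^n + 5.
d_{26} = 4·3^{26} + 5 = 4·2541865828329 + 5 = 10167463313321.

10167463313321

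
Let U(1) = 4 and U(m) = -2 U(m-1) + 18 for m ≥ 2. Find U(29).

The fixed point is 18/(1 + 2) = 6, so U(m) - 6 = -2(U(m-1) - 6).
Hence U(m) = -2·(-2)^{m-1} + 6.
U(29) = -2·(-2)^{28} + 6 = -2·268435456 + 6 = -536870906.

-536870906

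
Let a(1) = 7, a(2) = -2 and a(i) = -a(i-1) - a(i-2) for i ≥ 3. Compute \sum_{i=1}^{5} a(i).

a(3) = -(-2) - 7 = -5
a(4) = -(-5) - (-2) = 7
a(5) = -7 - (-5) = -2
Sum = 7 + (-2) + (-5) + 7 + (-2) = 5

5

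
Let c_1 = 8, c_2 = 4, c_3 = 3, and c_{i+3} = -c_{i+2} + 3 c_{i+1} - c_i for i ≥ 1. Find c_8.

-31

c_4 = -3 + 3(4) - 8 = 1
c_5 = -1 + 3(3) - 4 = 4
c_6 = -4 + 3(1) - 3 = -4
c_7 = -(-4) + 3(4) - 1 = 15
c_8 = -15 + 3(-4) - 4 = -31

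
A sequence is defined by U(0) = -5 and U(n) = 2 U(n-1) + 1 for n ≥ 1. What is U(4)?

-65

U(1) = 2*(-5) + 1 = -9
U(2) = 2*(-9) + 1 = -17
U(3) = 2*(-17) + 1 = -33
U(4) = 2*(-33) + 1 = -65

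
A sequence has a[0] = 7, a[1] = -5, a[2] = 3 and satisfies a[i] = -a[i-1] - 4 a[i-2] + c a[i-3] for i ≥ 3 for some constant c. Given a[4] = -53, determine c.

2

a[3] = 17 + 7c
a[4] = -29 - 12c
So -29 - 12c = -53, giving c = 2.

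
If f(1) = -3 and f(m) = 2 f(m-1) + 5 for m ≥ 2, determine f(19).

524283

The fixed point is 5/(1 - 2) = -5, so f(m) + 5 = 2(f(m-1) + 5).
Hence f(m) = 2·2^{m-1} - 5.
f(19) = 2·2^{18} - 5 = 2·262144 - 5 = 524283.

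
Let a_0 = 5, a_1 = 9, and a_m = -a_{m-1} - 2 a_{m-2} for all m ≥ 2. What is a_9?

-183

a_2 = -9 - 2(5) = -19
a_3 = -(-19) - 2(9) = 1
a_4 = -1 - 2(-19) = 37
a_5 = -37 - 2(1) = -39
a_6 = -(-39) - 2(37) = -35
a_7 = -(-35) - 2(-39) = 113
a_8 = -113 - 2(-35) = -43
a_9 = -(-43) - 2(113) = -183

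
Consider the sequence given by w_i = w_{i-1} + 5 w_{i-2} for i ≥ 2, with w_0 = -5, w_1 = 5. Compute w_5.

w_2 = 5 + 5·(-5) = -20
w_3 = (-20) + 5·5 = 5
w_4 = 5 + 5·(-20) = -95
w_5 = (-95) + 5·5 = -70

-70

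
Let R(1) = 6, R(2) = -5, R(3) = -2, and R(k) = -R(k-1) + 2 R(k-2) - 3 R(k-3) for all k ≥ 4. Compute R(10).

-2960

R(4) = -(-2) + 2(-5) - 3(6) = -26
R(5) = -(-26) + 2(-2) - 3(-5) = 37
R(6) = -37 + 2(-26) - 3(-2) = -83
R(7) = -(-83) + 2(37) - 3(-26) = 235
R(8) = -235 + 2(-83) - 3(37) = -512
R(9) = -(-512) + 2(235) - 3(-83) = 1231
R(10) = -1231 + 2(-512) - 3(235) = -2960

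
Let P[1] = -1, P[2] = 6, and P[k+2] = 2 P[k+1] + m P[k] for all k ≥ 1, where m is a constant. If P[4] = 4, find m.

P[3] = 12 - m
P[4] = 24 + 4m
So 24 + 4m = 4, giving m = -5.

-5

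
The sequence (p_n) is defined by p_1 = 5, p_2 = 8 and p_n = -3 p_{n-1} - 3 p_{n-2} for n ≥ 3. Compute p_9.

1053

p_3 = -3*8 - 3*5 = -39
p_4 = -3*(-39) - 3*8 = 93
p_5 = -3*93 - 3*(-39) = -162
p_6 = -3*(-162) - 3*93 = 207
p_7 = -3*207 - 3*(-162) = -135
p_8 = -3*(-135) - 3*207 = -216
p_9 = -3*(-216) - 3*(-135) = 1053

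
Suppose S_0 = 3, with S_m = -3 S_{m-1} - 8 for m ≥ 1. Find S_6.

S_1 = -3(3) - 8 = -17
S_2 = -3(-17) - 8 = 43
S_3 = -3(43) - 8 = -137
S_4 = -3(-137) - 8 = 403
S_5 = -3(403) - 8 = -1217
S_6 = -3(-1217) - 8 = 3643

3643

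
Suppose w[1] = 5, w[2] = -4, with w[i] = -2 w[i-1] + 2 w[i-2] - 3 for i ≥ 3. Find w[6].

w[3] = -2·(-4) + 2·5 - 3 = 15
w[4] = -2·15 + 2·(-4) - 3 = -41
w[5] = -2·(-41) + 2·15 - 3 = 109
w[6] = -2·109 + 2·(-41) - 3 = -303

-303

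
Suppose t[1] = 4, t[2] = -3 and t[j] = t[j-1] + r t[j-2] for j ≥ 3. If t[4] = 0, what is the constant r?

3

t[3] = -3 + 4r
t[4] = -3 + r
So -3 + r = 0, giving r = 3.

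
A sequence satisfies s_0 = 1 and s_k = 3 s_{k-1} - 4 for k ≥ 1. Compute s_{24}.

-282429536479

The fixed point is -4/(1 - 3) = 2, so s_k - 2 = 3(s_{k-1} - 2).
Hence s_k = -1·3^k + 2.
s_{24} = -1·3^{24} + 2 = -1·282429536481 + 2 = -282429536479.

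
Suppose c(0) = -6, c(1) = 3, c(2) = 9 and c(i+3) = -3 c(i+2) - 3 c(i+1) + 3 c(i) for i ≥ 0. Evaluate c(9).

c(3) = -3·9 - 3·3 + 3·(-6) = -54
c(4) = -3·(-54) - 3·9 + 3·3 = 144
c(5) = -3·144 - 3·(-54) + 3·9 = -243
c(6) = -3·(-243) - 3·144 + 3·(-54) = 135
c(7) = -3·135 - 3·(-243) + 3·144 = 756
c(8) = -3·756 - 3·135 + 3·(-243) = -3402
c(9) = -3·(-3402) - 3·756 + 3·135 = 8343

8343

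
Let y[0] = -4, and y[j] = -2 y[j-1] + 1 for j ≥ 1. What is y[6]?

-277

y[1] = -2·(-4) + 1 = 9
y[2] = -2·9 + 1 = -17
y[3] = -2·(-17) + 1 = 35
y[4] = -2·35 + 1 = -69
y[5] = -2·(-69) + 1 = 139
y[6] = -2·139 + 1 = -277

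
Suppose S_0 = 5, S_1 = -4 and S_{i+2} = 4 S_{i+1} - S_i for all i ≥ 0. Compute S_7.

S_2 = 4(-4) - 5 = -21
S_3 = 4(-21) - (-4) = -80
S_4 = 4(-80) - (-21) = -299
S_5 = 4(-299) - (-80) = -1116
S_6 = 4(-1116) - (-299) = -4165
S_7 = 4(-4165) - (-1116) = -15544

-15544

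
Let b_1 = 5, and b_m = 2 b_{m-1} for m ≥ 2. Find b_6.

b_2 = 2*5 = 10
b_3 = 2*10 = 20
b_4 = 2*20 = 40
b_5 = 2*40 = 80
b_6 = 2*80 = 160

160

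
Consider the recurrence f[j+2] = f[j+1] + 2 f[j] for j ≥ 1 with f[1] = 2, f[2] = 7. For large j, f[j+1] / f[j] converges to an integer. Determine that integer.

2

The characteristic equation is r^2 - r - 2 = 0, which factors as (r - 2)(r + 1) = 0.
So the roots are 2 and -1. Since |2| > |-1| and the coefficient of 2^j is non-zero, the ratio tends to 2.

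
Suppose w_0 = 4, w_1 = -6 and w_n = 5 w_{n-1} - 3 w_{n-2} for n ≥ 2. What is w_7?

w_2 = 5(-6) - 3(4) = -42
w_3 = 5(-42) - 3(-6) = -192
w_4 = 5(-192) - 3(-42) = -834
w_5 = 5(-834) - 3(-192) = -3594
w_6 = 5(-3594) - 3(-834) = -15468
w_7 = 5(-15468) - 3(-3594) = -66558

-66558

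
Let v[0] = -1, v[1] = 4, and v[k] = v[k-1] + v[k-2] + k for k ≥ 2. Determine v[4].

v[2] = 4 + (-1) + 2 = 5
v[3] = 5 + 4 + 3 = 12
v[4] = 12 + 5 + 4 = 21

21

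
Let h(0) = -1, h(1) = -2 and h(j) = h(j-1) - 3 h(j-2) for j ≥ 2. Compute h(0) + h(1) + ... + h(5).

h(2) = (-2) - 3*(-1) = 1
h(3) = 1 - 3*(-2) = 7
h(4) = 7 - 3*1 = 4
h(5) = 4 - 3*7 = -17
Sum = (-1) + (-2) + 1 + 7 + 4 + (-17) = -8

-8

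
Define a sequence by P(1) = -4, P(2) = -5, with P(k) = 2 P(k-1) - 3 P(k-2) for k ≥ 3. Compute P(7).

-82

P(3) = 2·(-5) - 3·(-4) = 2
P(4) = 2·2 - 3·(-5) = 19
P(5) = 2·19 - 3·2 = 32
P(6) = 2·32 - 3·19 = 7
P(7) = 2·7 - 3·32 = -82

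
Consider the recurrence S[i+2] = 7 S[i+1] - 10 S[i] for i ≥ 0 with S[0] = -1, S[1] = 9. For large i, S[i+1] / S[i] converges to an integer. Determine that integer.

5

The characteristic equation is r^2 - 7r + 10 = 0, which factors as (r - 5)(r - 2) = 0.
So the roots are 5 and 2. Since |5| > |2| and the coefficient of 5^i is non-zero, the ratio tends to 5.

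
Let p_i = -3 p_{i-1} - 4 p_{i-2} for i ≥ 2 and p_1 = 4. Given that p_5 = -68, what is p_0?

-2

Let p_0 = y.
p_2 = -12 - 4y
p_3 = 20 + 12y
p_4 = -12 - 20y
p_5 = -44 + 12y
So -44 + 12y = -68, giving y = -2.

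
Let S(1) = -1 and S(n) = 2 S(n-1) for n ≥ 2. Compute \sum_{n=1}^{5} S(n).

S(2) = 2·(-1) = -2
S(3) = 2·(-2) = -4
S(4) = 2·(-4) = -8
S(5) = 2·(-8) = -16
Sum = (-1) + (-2) + (-4) + (-8) + (-16) = -31

-31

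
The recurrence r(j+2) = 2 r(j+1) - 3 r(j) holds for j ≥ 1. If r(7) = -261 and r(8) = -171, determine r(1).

-7

Rearranging, r(j-2) = (r(j) - 2 r(j-1)) / -3.
r(6) = (-171 - 2(-261)) / -3 = 351/-3 = -117
r(5) = (-261 - 2(-117)) / -3 = -27/-3 = 9
r(4) = (-117 - 2(9)) / -3 = -135/-3 = 45
r(3) = (9 - 2(45)) / -3 = -81/-3 = 27
r(2) = (45 - 2(27)) / -3 = -9/-3 = 3
r(1) = (27 - 2(3)) / -3 = 21/-3 = -7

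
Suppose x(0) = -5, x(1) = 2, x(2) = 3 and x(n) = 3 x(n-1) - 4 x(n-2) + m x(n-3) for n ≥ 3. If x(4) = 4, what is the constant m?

-1

x(3) = 1 - 5m
x(4) = -9 - 13m
So -9 - 13m = 4, giving m = -1.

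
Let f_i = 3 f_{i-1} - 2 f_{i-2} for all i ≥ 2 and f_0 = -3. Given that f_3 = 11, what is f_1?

Let f_1 = w.
f_2 = 6 + 3w
f_3 = 18 + 7w
So 18 + 7w = 11, giving w = -1.

-1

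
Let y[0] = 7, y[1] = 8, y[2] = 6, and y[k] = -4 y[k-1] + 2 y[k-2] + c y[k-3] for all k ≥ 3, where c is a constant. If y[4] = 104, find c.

y[3] = -8 + 7c
y[4] = 44 - 20c
So 44 - 20c = 104, giving c = -3.

-3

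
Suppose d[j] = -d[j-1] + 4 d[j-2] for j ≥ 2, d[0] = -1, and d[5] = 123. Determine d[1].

Let d[1] = v.
d[2] = -4 - v
d[3] = 4 + 5v
d[4] = -20 - 9v
d[5] = 36 + 29v
So 36 + 29v = 123, giving v = 3.

3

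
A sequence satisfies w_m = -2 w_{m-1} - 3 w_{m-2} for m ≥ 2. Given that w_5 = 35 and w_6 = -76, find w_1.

Rearranging, w_{m-2} = (w_m + 2 w_{m-1}) / -3.
w_4 = (-76 + 2·35) / -3 = -6/-3 = 2
w_3 = (35 + 2·2) / -3 = 39/-3 = -13
w_2 = (2 + 2·(-13)) / -3 = -24/-3 = 8
w_1 = (-13 + 2·8) / -3 = 3/-3 = -1

-1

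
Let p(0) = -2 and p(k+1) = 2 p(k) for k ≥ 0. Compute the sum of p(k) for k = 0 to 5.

p(1) = 2·(-2) = -4
p(2) = 2·(-4) = -8
p(3) = 2·(-8) = -16
p(4) = 2·(-16) = -32
p(5) = 2·(-32) = -64
Sum = (-2) + (-4) + (-8) + (-16) + (-32) + (-64) = -126

-126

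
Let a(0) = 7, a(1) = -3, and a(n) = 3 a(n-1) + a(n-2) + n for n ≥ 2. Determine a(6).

61

a(2) = 3·(-3) + 7 + 2 = 0
a(3) = 3·0 + (-3) + 3 = 0
a(4) = 3·0 + 0 + 4 = 4
a(5) = 3·4 + 0 + 5 = 17
a(6) = 3·17 + 4 + 6 = 61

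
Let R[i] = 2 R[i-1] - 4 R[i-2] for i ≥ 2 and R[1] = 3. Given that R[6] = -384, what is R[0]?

Let R[0] = y.
R[2] = 6 - 4y
R[3] = -8y
R[4] = -24
R[5] = -48 + 32y
R[6] = 64y
So 64y = -384, giving y = -6.

-6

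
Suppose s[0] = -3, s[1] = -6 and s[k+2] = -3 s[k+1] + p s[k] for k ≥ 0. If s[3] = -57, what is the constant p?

s[2] = 18 - 3p
s[3] = -54 + 3p
So -54 + 3p = -57, giving p = -1.

-1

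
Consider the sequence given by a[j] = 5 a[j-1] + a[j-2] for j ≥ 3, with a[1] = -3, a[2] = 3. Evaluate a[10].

a[3] = 5(3) + (-3) = 12
a[4] = 5(12) + 3 = 63
a[5] = 5(63) + 12 = 327
a[6] = 5(327) + 63 = 1698
a[7] = 5(1698) + 327 = 8817
a[8] = 5(8817) + 1698 = 45783
a[9] = 5(45783) + 8817 = 237732
a[10] = 5(237732) + 45783 = 1234443

1234443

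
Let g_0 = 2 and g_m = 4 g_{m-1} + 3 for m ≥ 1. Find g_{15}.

The fixed point is 3/(1 - 4) = -1, so g_m + 1 = 4(g_{m-1} + 1).
Hence g_m = 3·4^m - 1.
g_{15} = 3·4^{15} - 1 = 3·1073741824 - 1 = 3221225471.

3221225471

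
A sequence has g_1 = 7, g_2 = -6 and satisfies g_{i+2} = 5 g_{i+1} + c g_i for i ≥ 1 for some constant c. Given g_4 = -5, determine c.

5

g_3 = -30 + 7c
g_4 = -150 + 29c
So -150 + 29c = -5, giving c = 5.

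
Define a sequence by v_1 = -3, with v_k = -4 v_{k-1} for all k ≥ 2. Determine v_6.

3072

v_2 = -4*(-3) = 12
v_3 = -4*12 = -48
v_4 = -4*(-48) = 192
v_5 = -4*192 = -768
v_6 = -4*(-768) = 3072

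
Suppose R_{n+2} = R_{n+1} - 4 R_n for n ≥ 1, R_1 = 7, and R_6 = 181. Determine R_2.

-3

Let R_2 = v.
R_3 = -28 + v
R_4 = -28 - 3v
R_5 = 84 - 7v
R_6 = 196 + 5v
So 196 + 5v = 181, giving v = -3.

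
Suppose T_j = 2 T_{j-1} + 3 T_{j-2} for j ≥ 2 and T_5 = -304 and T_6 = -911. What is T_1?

Rearranging, T_{j-2} = (T_j - 2 T_{j-1}) / 3.
T_4 = (-911 - 2(-304)) / 3 = -303/3 = -101
T_3 = (-304 - 2(-101)) / 3 = -102/3 = -34
T_2 = (-101 - 2(-34)) / 3 = -33/3 = -11
T_1 = (-34 - 2(-11)) / 3 = -12/3 = -4

-4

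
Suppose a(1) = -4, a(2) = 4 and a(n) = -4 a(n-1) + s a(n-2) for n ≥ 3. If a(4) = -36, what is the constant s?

a(3) = -16 - 4s
a(4) = 64 + 20s
So 64 + 20s = -36, giving s = -5.

-5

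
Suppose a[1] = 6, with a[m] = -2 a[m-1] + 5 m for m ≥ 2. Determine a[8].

-398

a[2] = -2*6 + 10 = -2
a[3] = -2*(-2) + 15 = 19
a[4] = -2*19 + 20 = -18
a[5] = -2*(-18) + 25 = 61
a[6] = -2*61 + 30 = -92
a[7] = -2*(-92) + 35 = 219
a[8] = -2*219 + 40 = -398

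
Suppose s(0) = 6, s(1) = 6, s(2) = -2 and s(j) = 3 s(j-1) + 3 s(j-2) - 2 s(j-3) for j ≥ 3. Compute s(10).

-36138

s(3) = 3*(-2) + 3*6 - 2*6 = 0
s(4) = 3*0 + 3*(-2) - 2*6 = -18
s(5) = 3*(-18) + 3*0 - 2*(-2) = -50
s(6) = 3*(-50) + 3*(-18) - 2*0 = -204
s(7) = 3*(-204) + 3*(-50) - 2*(-18) = -726
s(8) = 3*(-726) + 3*(-204) - 2*(-50) = -2690
s(9) = 3*(-2690) + 3*(-726) - 2*(-204) = -9840
s(10) = 3*(-9840) + 3*(-2690) - 2*(-726) = -36138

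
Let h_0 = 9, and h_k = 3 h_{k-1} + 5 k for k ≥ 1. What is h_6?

h_1 = 3(9) + 5 = 32
h_2 = 3(32) + 10 = 106
h_3 = 3(106) + 15 = 333
h_4 = 3(333) + 20 = 1019
h_5 = 3(1019) + 25 = 3082
h_6 = 3(3082) + 30 = 9276

9276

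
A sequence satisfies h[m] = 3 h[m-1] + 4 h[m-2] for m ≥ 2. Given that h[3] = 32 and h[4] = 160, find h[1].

-4

Rearranging, h[m-2] = (h[m] - 3 h[m-1]) / 4.
h[2] = (160 - 3*32) / 4 = 64/4 = 16
h[1] = (32 - 3*16) / 4 = -16/4 = -4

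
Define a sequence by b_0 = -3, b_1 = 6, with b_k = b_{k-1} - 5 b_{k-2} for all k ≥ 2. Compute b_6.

501

b_2 = 6 - 5(-3) = 21
b_3 = 21 - 5(6) = -9
b_4 = (-9) - 5(21) = -114
b_5 = (-114) - 5(-9) = -69
b_6 = (-69) - 5(-114) = 501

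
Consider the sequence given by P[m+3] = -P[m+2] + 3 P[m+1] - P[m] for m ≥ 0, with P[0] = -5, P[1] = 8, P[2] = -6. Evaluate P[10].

P[3] = -(-6) + 3*8 - (-5) = 35
P[4] = -35 + 3*(-6) - 8 = -61
P[5] = -(-61) + 3*35 - (-6) = 172
P[6] = -172 + 3*(-61) - 35 = -390
P[7] = -(-390) + 3*172 - (-61) = 967
P[8] = -967 + 3*(-390) - 172 = -2309
P[9] = -(-2309) + 3*967 - (-390) = 5600
P[10] = -5600 + 3*(-2309) - 967 = -13494

-13494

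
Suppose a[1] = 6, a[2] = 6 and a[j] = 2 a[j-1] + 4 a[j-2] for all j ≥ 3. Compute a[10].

a[3] = 2(6) + 4(6) = 36
a[4] = 2(36) + 4(6) = 96
a[5] = 2(96) + 4(36) = 336
a[6] = 2(336) + 4(96) = 1056
a[7] = 2(1056) + 4(336) = 3456
a[8] = 2(3456) + 4(1056) = 11136
a[9] = 2(11136) + 4(3456) = 36096
a[10] = 2(36096) + 4(11136) = 116736

116736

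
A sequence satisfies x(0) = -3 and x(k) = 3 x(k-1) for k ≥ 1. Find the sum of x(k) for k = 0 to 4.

-363

x(1) = 3(-3) = -9
x(2) = 3(-9) = -27
x(3) = 3(-27) = -81
x(4) = 3(-81) = -243
Sum = (-3) + (-9) + (-27) + (-81) + (-243) = -363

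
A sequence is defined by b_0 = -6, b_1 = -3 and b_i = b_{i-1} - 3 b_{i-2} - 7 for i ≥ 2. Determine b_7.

b_2 = (-3) - 3(-6) - 7 = 8
b_3 = 8 - 3(-3) - 7 = 10
b_4 = 10 - 3(8) - 7 = -21
b_5 = (-21) - 3(10) - 7 = -58
b_6 = (-58) - 3(-21) - 7 = -2
b_7 = (-2) - 3(-58) - 7 = 165

165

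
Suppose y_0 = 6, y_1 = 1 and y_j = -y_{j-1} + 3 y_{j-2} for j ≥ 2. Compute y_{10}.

y_2 = -1 + 3(6) = 17
y_3 = -17 + 3(1) = -14
y_4 = -(-14) + 3(17) = 65
y_5 = -65 + 3(-14) = -107
y_6 = -(-107) + 3(65) = 302
y_7 = -302 + 3(-107) = -623
y_8 = -(-623) + 3(302) = 1529
y_9 = -1529 + 3(-623) = -3398
y_{10} = -(-3398) + 3(1529) = 7985

7985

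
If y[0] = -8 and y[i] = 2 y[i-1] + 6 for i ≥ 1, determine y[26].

-134217734

The fixed point is 6/(1 - 2) = -6, so y[i] + 6 = 2(y[i-1] + 6).
Hence y[i] = -2·2^i - 6.
y[26] = -2·2^{26} - 6 = -2·67108864 - 6 = -134217734.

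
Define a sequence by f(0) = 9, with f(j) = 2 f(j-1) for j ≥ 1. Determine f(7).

1152

f(1) = 2*9 = 18
f(2) = 2*18 = 36
f(3) = 2*36 = 72
f(4) = 2*72 = 144
f(5) = 2*144 = 288
f(6) = 2*288 = 576
f(7) = 2*576 = 1152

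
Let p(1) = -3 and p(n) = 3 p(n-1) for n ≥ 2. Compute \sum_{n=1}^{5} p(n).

p(2) = 3(-3) = -9
p(3) = 3(-9) = -27
p(4) = 3(-27) = -81
p(5) = 3(-81) = -243
Sum = (-3) + (-9) + (-27) + (-81) + (-243) = -363

-363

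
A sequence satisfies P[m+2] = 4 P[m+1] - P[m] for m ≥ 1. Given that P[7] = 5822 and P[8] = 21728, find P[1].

Rearranging, P[m-2] = -(P[m] - 4 P[m-1]).
P[6] = -(21728 - 4(5822)) = 1560
P[5] = -(5822 - 4(1560)) = 418
P[4] = -(1560 - 4(418)) = 112
P[3] = -(418 - 4(112)) = 30
P[2] = -(112 - 4(30)) = 8
P[1] = -(30 - 4(8)) = 2

2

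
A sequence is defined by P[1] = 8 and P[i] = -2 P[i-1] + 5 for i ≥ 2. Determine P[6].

-201

P[2] = -2·8 + 5 = -11
P[3] = -2·(-11) + 5 = 27
P[4] = -2·27 + 5 = -49
P[5] = -2·(-49) + 5 = 103
P[6] = -2·103 + 5 = -201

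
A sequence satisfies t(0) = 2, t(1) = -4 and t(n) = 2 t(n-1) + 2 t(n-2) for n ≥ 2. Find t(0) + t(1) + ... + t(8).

t(2) = 2(-4) + 2(2) = -4
t(3) = 2(-4) + 2(-4) = -16
t(4) = 2(-16) + 2(-4) = -40
t(5) = 2(-40) + 2(-16) = -112
t(6) = 2(-112) + 2(-40) = -304
t(7) = 2(-304) + 2(-112) = -832
t(8) = 2(-832) + 2(-304) = -2272
Sum = 2 + (-4) + (-4) + (-16) + (-40) + (-112) + (-304) + (-832) + (-2272) = -3582

-3582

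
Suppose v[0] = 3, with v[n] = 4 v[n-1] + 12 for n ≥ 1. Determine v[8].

v[1] = 4(3) + 12 = 24
v[2] = 4(24) + 12 = 108
v[3] = 4(108) + 12 = 444
v[4] = 4(444) + 12 = 1788
v[5] = 4(1788) + 12 = 7164
v[6] = 4(7164) + 12 = 28668
v[7] = 4(28668) + 12 = 114684
v[8] = 4(114684) + 12 = 458748

458748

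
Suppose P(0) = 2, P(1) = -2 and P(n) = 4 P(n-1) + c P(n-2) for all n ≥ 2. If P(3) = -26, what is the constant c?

P(2) = -8 + 2c
P(3) = -32 + 6c
So -32 + 6c = -26, giving c = 1.

1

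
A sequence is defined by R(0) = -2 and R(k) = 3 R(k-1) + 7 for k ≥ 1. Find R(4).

R(1) = 3*(-2) + 7 = 1
R(2) = 3*1 + 7 = 10
R(3) = 3*10 + 7 = 37
R(4) = 3*37 + 7 = 118

118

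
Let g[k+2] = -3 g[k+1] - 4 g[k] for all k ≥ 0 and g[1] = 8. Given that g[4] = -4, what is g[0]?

Let g[0] = v.
g[2] = -24 - 4v
g[3] = 40 + 12v
g[4] = -24 - 20v
So -24 - 20v = -4, giving v = -1.

-1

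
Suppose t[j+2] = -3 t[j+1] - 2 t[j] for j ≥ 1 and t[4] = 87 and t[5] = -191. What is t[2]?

9

Rearranging, t[j-2] = (t[j] + 3 t[j-1]) / -2.
t[3] = (-191 + 3*87) / -2 = 70/-2 = -35
t[2] = (87 + 3*(-35)) / -2 = -18/-2 = 9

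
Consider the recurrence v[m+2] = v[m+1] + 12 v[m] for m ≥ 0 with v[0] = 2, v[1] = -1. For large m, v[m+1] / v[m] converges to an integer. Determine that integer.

The characteristic equation is r^2 - r - 12 = 0, which factors as (r - 4)(r + 3) = 0.
So the roots are 4 and -3. Since |4| > |-3| and the coefficient of 4^m is non-zero, the ratio tends to 4.

4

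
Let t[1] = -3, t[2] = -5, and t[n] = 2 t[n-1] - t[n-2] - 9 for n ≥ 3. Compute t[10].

t[3] = 2*(-5) - (-3) - 9 = -16
t[4] = 2*(-16) - (-5) - 9 = -36
t[5] = 2*(-36) - (-16) - 9 = -65
t[6] = 2*(-65) - (-36) - 9 = -103
t[7] = 2*(-103) - (-65) - 9 = -150
t[8] = 2*(-150) - (-103) - 9 = -206
t[9] = 2*(-206) - (-150) - 9 = -271
t[10] = 2*(-271) - (-206) - 9 = -345

-345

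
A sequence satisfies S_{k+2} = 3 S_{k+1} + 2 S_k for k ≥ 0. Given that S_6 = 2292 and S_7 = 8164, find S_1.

Rearranging, S_{k-2} = (S_k - 3 S_{k-1}) / 2.
S_5 = (8164 - 3(2292)) / 2 = 1288/2 = 644
S_4 = (2292 - 3(644)) / 2 = 360/2 = 180
S_3 = (644 - 3(180)) / 2 = 104/2 = 52
S_2 = (180 - 3(52)) / 2 = 24/2 = 12
S_1 = (52 - 3(12)) / 2 = 16/2 = 8

8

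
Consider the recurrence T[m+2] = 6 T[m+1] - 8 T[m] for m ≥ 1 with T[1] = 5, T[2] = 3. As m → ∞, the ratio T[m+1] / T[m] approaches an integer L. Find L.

4

The characteristic equation is r^2 - 6r + 8 = 0, which factors as (r - 4)(r - 2) = 0.
So the roots are 4 and 2. Since |4| > |2| and the coefficient of 4^m is non-zero, the ratio tends to 4.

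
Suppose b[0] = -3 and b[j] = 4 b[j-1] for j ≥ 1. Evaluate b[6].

b[1] = 4·(-3) = -12
b[2] = 4·(-12) = -48
b[3] = 4·(-48) = -192
b[4] = 4·(-192) = -768
b[5] = 4·(-768) = -3072
b[6] = 4·(-3072) = -12288

-12288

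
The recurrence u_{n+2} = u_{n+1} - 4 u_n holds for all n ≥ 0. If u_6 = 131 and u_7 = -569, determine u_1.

Rearranging, u_{n-2} = (u_n - u_{n-1}) / -4.
u_5 = (-569 - 131) / -4 = -700/-4 = 175
u_4 = (131 - 175) / -4 = -44/-4 = 11
u_3 = (175 - 11) / -4 = 164/-4 = -41
u_2 = (11 - (-41)) / -4 = 52/-4 = -13
u_1 = (-41 - (-13)) / -4 = -28/-4 = 7

7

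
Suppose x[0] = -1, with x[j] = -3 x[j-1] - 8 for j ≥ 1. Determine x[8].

x[1] = -3·(-1) - 8 = -5
x[2] = -3·(-5) - 8 = 7
x[3] = -3·7 - 8 = -29
x[4] = -3·(-29) - 8 = 79
x[5] = -3·79 - 8 = -245
x[6] = -3·(-245) - 8 = 727
x[7] = -3·727 - 8 = -2189
x[8] = -3·(-2189) - 8 = 6559

6559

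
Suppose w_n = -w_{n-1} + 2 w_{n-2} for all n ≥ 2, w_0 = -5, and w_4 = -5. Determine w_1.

-5

Let w_1 = y.
w_2 = -10 - y
w_3 = 10 + 3y
w_4 = -30 - 5y
So -30 - 5y = -5, giving y = -5.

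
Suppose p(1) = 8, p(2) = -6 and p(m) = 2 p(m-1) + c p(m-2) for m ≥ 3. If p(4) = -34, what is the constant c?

p(3) = -12 + 8c
p(4) = -24 + 10c
So -24 + 10c = -34, giving c = -1.

-1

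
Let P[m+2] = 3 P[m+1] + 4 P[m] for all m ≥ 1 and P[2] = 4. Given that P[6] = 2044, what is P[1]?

6

Let P[1] = v.
P[3] = 12 + 4v
P[4] = 52 + 12v
P[5] = 204 + 52v
P[6] = 820 + 204v
So 820 + 204v = 2044, giving v = 6.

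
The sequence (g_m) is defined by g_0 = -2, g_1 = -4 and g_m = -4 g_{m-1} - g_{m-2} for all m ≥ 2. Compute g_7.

g_2 = -4*(-4) - (-2) = 18
g_3 = -4*18 - (-4) = -68
g_4 = -4*(-68) - 18 = 254
g_5 = -4*254 - (-68) = -948
g_6 = -4*(-948) - 254 = 3538
g_7 = -4*3538 - (-948) = -13204

-13204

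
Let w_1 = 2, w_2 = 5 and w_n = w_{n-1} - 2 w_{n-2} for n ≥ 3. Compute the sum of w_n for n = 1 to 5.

w_3 = 5 - 2*2 = 1
w_4 = 1 - 2*5 = -9
w_5 = (-9) - 2*1 = -11
Sum = 2 + 5 + 1 + (-9) + (-11) = -12

-12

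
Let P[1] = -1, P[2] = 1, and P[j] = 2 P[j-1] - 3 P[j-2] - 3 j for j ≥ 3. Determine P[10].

P[3] = 2*1 - 3*(-1) - 9 = -4
P[4] = 2*(-4) - 3*1 - 12 = -23
P[5] = 2*(-23) - 3*(-4) - 15 = -49
P[6] = 2*(-49) - 3*(-23) - 18 = -47
P[7] = 2*(-47) - 3*(-49) - 21 = 32
P[8] = 2*32 - 3*(-47) - 24 = 181
P[9] = 2*181 - 3*32 - 27 = 239
P[10] = 2*239 - 3*181 - 30 = -95

-95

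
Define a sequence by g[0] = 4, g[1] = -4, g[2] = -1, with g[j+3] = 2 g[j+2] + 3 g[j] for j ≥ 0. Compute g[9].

790

g[3] = 2(-1) + 3(4) = 10
g[4] = 2(10) + 3(-4) = 8
g[5] = 2(8) + 3(-1) = 13
g[6] = 2(13) + 3(10) = 56
g[7] = 2(56) + 3(8) = 136
g[8] = 2(136) + 3(13) = 311
g[9] = 2(311) + 3(56) = 790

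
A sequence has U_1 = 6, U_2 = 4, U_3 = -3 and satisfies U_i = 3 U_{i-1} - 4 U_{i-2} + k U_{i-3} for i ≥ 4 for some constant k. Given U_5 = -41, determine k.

U_4 = -25 + 6k
U_5 = -63 + 22k
So -63 + 22k = -41, giving k = 1.

1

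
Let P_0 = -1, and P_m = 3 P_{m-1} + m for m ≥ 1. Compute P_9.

P_1 = 3*(-1) + 1 = -2
P_2 = 3*(-2) + 2 = -4
P_3 = 3*(-4) + 3 = -9
P_4 = 3*(-9) + 4 = -23
P_5 = 3*(-23) + 5 = -64
P_6 = 3*(-64) + 6 = -186
P_7 = 3*(-186) + 7 = -551
P_8 = 3*(-551) + 8 = -1645
P_9 = 3*(-1645) + 9 = -4926

-4926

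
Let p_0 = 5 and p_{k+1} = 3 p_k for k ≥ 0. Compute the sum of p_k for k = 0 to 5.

p_1 = 3(5) = 15
p_2 = 3(15) = 45
p_3 = 3(45) = 135
p_4 = 3(135) = 405
p_5 = 3(405) = 1215
Sum = 5 + 15 + 45 + 135 + 405 + 1215 = 1820

1820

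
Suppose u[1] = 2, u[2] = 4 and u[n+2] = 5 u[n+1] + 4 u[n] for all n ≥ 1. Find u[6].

u[3] = 5·4 + 4·2 = 28
u[4] = 5·28 + 4·4 = 156
u[5] = 5·156 + 4·28 = 892
u[6] = 5·892 + 4·156 = 5084

5084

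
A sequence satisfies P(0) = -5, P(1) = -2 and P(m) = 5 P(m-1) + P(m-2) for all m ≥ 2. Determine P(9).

P(2) = 5(-2) + (-5) = -15
P(3) = 5(-15) + (-2) = -77
P(4) = 5(-77) + (-15) = -400
P(5) = 5(-400) + (-77) = -2077
P(6) = 5(-2077) + (-400) = -10785
P(7) = 5(-10785) + (-2077) = -56002
P(8) = 5(-56002) + (-10785) = -290795
P(9) = 5(-290795) + (-56002) = -1509977

-1509977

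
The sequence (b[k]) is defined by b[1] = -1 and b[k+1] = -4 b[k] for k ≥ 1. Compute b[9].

b[2] = -4(-1) = 4
b[3] = -4(4) = -16
b[4] = -4(-16) = 64
b[5] = -4(64) = -256
b[6] = -4(-256) = 1024
b[7] = -4(1024) = -4096
b[8] = -4(-4096) = 16384
b[9] = -4(16384) = -65536

-65536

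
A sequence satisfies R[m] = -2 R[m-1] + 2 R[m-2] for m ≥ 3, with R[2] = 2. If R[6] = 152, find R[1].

-2

Let R[1] = w.
R[3] = -4 + 2w
R[4] = 12 - 4w
R[5] = -32 + 12w
R[6] = 88 - 32w
So 88 - 32w = 152, giving w = -2.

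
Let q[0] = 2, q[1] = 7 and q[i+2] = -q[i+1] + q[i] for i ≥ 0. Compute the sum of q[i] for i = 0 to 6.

-18

q[2] = -7 + 2 = -5
q[3] = -(-5) + 7 = 12
q[4] = -12 + (-5) = -17
q[5] = -(-17) + 12 = 29
q[6] = -29 + (-17) = -46
Sum = 2 + 7 + (-5) + 12 + (-17) + 29 + (-46) = -18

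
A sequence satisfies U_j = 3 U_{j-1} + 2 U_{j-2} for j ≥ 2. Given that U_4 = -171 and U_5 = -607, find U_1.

-1

Rearranging, U_{j-2} = (U_j - 3 U_{j-1}) / 2.
U_3 = (-607 - 3(-171)) / 2 = -94/2 = -47
U_2 = (-171 - 3(-47)) / 2 = -30/2 = -15
U_1 = (-47 - 3(-15)) / 2 = -2/2 = -1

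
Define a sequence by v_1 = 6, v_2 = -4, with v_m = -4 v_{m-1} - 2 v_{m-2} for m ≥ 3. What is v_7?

v_3 = -4*(-4) - 2*6 = 4
v_4 = -4*4 - 2*(-4) = -8
v_5 = -4*(-8) - 2*4 = 24
v_6 = -4*24 - 2*(-8) = -80
v_7 = -4*(-80) - 2*24 = 272

272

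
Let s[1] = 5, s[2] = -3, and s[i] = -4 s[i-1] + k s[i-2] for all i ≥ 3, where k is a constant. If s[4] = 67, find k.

-5

s[3] = 12 + 5k
s[4] = -48 - 23k
So -48 - 23k = 67, giving k = -5.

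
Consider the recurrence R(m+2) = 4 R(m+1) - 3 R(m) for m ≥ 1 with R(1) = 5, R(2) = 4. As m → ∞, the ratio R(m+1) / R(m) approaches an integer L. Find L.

3

The characteristic equation is r^2 - 4r + 3 = 0, which factors as (r - 3)(r - 1) = 0.
So the roots are 3 and 1. Since |3| > |1| and the coefficient of 3^m is non-zero, the ratio tends to 3.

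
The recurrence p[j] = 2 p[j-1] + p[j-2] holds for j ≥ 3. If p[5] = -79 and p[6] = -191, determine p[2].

Rearranging, p[j-2] = p[j] - 2 p[j-1].
p[4] = -191 - 2·(-79) = -33
p[3] = -79 - 2·(-33) = -13
p[2] = -33 - 2·(-13) = -7

-7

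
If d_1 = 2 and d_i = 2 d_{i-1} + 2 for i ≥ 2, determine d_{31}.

The fixed point is 2/(1 - 2) = -2, so d_i + 2 = 2(d_{i-1} + 2).
Hence d_i = 4·2^{i-1} - 2.
d_{31} = 4·2^{30} - 2 = 4·1073741824 - 2 = 4294967294.

4294967294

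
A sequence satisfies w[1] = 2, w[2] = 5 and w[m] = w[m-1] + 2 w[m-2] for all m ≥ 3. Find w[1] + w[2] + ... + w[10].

w[3] = 5 + 2(2) = 9
w[4] = 9 + 2(5) = 19
w[5] = 19 + 2(9) = 37
w[6] = 37 + 2(19) = 75
w[7] = 75 + 2(37) = 149
w[8] = 149 + 2(75) = 299
w[9] = 299 + 2(149) = 597
w[10] = 597 + 2(299) = 1195
Sum = 2 + 5 + 9 + 19 + 37 + 75 + 149 + 299 + 597 + 1195 = 2387

2387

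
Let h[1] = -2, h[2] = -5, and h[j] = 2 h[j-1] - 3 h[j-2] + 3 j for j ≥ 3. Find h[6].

h[3] = 2(-5) - 3(-2) + 9 = 5
h[4] = 2(5) - 3(-5) + 12 = 37
h[5] = 2(37) - 3(5) + 15 = 74
h[6] = 2(74) - 3(37) + 18 = 55

55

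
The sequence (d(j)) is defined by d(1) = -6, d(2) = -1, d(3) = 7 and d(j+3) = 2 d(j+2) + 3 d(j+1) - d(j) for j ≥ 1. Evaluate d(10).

d(4) = 2·7 + 3·(-1) - (-6) = 17
d(5) = 2·17 + 3·7 - (-1) = 56
d(6) = 2·56 + 3·17 - 7 = 156
d(7) = 2·156 + 3·56 - 17 = 463
d(8) = 2·463 + 3·156 - 56 = 1338
d(9) = 2·1338 + 3·463 - 156 = 3909
d(10) = 2·3909 + 3·1338 - 463 = 11369

11369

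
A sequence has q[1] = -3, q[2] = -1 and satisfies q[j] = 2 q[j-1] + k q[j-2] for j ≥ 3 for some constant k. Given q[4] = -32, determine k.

4

q[3] = -2 - 3k
q[4] = -4 - 7k
So -4 - 7k = -32, giving k = 4.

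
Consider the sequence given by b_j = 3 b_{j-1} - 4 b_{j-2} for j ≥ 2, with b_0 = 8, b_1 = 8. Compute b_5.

b_2 = 3(8) - 4(8) = -8
b_3 = 3(-8) - 4(8) = -56
b_4 = 3(-56) - 4(-8) = -136
b_5 = 3(-136) - 4(-56) = -184

-184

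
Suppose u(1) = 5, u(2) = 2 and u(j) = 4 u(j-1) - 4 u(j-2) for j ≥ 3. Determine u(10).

-15872

u(3) = 4*2 - 4*5 = -12
u(4) = 4*(-12) - 4*2 = -56
u(5) = 4*(-56) - 4*(-12) = -176
u(6) = 4*(-176) - 4*(-56) = -480
u(7) = 4*(-480) - 4*(-176) = -1216
u(8) = 4*(-1216) - 4*(-480) = -2944
u(9) = 4*(-2944) - 4*(-1216) = -6912
u(10) = 4*(-6912) - 4*(-2944) = -15872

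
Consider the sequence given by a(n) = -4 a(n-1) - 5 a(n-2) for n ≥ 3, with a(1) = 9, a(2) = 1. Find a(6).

1121

a(3) = -4(1) - 5(9) = -49
a(4) = -4(-49) - 5(1) = 191
a(5) = -4(191) - 5(-49) = -519
a(6) = -4(-519) - 5(191) = 1121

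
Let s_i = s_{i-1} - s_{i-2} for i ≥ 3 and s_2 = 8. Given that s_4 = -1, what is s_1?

Let s_1 = v.
s_3 = 8 - v
s_4 = -v
So -v = -1, giving v = 1.

1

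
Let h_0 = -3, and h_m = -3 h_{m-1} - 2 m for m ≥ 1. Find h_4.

h_1 = -3(-3) - 2 = 7
h_2 = -3(7) - 4 = -25
h_3 = -3(-25) - 6 = 69
h_4 = -3(69) - 8 = -215

-215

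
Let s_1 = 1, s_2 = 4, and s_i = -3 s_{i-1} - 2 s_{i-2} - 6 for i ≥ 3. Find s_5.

-104

s_3 = -3(4) - 2(1) - 6 = -20
s_4 = -3(-20) - 2(4) - 6 = 46
s_5 = -3(46) - 2(-20) - 6 = -104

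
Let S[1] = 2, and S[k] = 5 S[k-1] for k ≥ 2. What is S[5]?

S[2] = 5(2) = 10
S[3] = 5(10) = 50
S[4] = 5(50) = 250
S[5] = 5(250) = 1250

1250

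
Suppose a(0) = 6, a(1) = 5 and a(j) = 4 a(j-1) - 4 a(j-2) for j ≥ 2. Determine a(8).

-5632

a(2) = 4(5) - 4(6) = -4
a(3) = 4(-4) - 4(5) = -36
a(4) = 4(-36) - 4(-4) = -128
a(5) = 4(-128) - 4(-36) = -368
a(6) = 4(-368) - 4(-128) = -960
a(7) = 4(-960) - 4(-368) = -2368
a(8) = 4(-2368) - 4(-960) = -5632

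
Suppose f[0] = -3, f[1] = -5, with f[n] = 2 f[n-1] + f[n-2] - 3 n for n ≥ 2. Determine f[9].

-11789

f[2] = 2(-5) + (-3) - 6 = -19
f[3] = 2(-19) + (-5) - 9 = -52
f[4] = 2(-52) + (-19) - 12 = -135
f[5] = 2(-135) + (-52) - 15 = -337
f[6] = 2(-337) + (-135) - 18 = -827
f[7] = 2(-827) + (-337) - 21 = -2012
f[8] = 2(-2012) + (-827) - 24 = -4875
f[9] = 2(-4875) + (-2012) - 27 = -11789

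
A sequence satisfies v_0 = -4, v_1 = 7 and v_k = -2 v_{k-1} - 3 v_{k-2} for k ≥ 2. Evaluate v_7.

211

v_2 = -2·7 - 3·(-4) = -2
v_3 = -2·(-2) - 3·7 = -17
v_4 = -2·(-17) - 3·(-2) = 40
v_5 = -2·40 - 3·(-17) = -29
v_6 = -2·(-29) - 3·40 = -62
v_7 = -2·(-62) - 3·(-29) = 211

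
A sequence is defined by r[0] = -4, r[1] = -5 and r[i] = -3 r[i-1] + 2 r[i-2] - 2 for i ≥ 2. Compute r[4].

r[2] = -3·(-5) + 2·(-4) - 2 = 5
r[3] = -3·5 + 2·(-5) - 2 = -27
r[4] = -3·(-27) + 2·5 - 2 = 89

89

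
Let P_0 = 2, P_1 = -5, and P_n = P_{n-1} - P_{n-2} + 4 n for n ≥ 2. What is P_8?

P_2 = (-5) - 2 + 8 = 1
P_3 = 1 - (-5) + 12 = 18
P_4 = 18 - 1 + 16 = 33
P_5 = 33 - 18 + 20 = 35
P_6 = 35 - 33 + 24 = 26
P_7 = 26 - 35 + 28 = 19
P_8 = 19 - 26 + 32 = 25

25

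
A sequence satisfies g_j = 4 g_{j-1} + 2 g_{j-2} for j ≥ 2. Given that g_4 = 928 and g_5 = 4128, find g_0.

8

Rearranging, g_{j-2} = (g_j - 4 g_{j-1}) / 2.
g_3 = (4128 - 4(928)) / 2 = 416/2 = 208
g_2 = (928 - 4(208)) / 2 = 96/2 = 48
g_1 = (208 - 4(48)) / 2 = 16/2 = 8
g_0 = (48 - 4(8)) / 2 = 16/2 = 8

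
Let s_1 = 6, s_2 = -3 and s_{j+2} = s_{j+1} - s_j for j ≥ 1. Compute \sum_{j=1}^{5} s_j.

-9

s_3 = (-3) - 6 = -9
s_4 = (-9) - (-3) = -6
s_5 = (-6) - (-9) = 3
Sum = 6 + (-3) + (-9) + (-6) + 3 = -9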